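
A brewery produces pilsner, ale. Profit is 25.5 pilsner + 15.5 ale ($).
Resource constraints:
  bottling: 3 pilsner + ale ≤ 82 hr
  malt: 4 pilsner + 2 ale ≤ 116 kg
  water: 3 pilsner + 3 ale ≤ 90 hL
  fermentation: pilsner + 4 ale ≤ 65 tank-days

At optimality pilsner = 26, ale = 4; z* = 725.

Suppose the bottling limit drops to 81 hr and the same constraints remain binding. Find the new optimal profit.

720

At the optimum: bottling uses 82 of 82 (binding); malt uses 112 of 116 (slack = 4); water uses 90 of 90 (binding); fermentation uses 42 of 65 (slack = 23).
By complementary slackness, y = 0 for the non-binding constraints.
The binding rows give the dual system: 3·y_bottling + 3·y_water = 25.5 and 1·y_bottling + 3·y_water = 15.5.
→ y_bottling = 5 and y_water = 3.5.
Δz = y_bottling·Δb = 5 × (-1) = -5, so new z* = 725 − 5 = 720.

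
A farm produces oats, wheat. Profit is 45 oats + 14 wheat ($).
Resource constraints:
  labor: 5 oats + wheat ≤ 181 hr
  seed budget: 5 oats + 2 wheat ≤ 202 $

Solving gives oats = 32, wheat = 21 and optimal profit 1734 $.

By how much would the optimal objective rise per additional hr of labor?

4

Both labor and seed budget are binding at x*.
From A_Bᵀ y = c: 5·y_labor + 5·y_seed budget = 45; 1·y_labor + 2·y_seed budget = 14.
→ y_labor = 4 and y_seed budget = 5.
Shadow price of labor = 4.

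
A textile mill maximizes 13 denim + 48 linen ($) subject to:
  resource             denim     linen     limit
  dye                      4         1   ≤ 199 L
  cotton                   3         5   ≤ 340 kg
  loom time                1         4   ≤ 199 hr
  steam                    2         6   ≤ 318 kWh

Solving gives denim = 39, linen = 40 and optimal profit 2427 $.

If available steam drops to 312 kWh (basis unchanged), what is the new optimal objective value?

2415

At the optimum: dye uses 196 of 199 (slack = 3); cotton uses 317 of 340 (slack = 23); loom time uses 199 of 199 (binding); steam uses 318 of 318 (binding).
Slack constraints have shadow price 0 (complementary slackness).
From A_Bᵀ y = c: 1·y_loom time + 2·y_steam = 13; 4·y_loom time + 6·y_steam = 48.
→ y_loom time = 9 and y_steam = 2.
Δz = y_steam·Δb = 2 × (-6) = -12, so new z* = 2427 − 12 = 2415.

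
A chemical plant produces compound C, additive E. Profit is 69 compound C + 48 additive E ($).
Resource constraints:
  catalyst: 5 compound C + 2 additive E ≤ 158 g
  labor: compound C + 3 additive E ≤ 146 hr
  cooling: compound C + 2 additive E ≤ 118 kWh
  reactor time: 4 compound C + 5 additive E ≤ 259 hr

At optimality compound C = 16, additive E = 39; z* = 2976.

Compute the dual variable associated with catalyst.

9

At the optimum: catalyst uses 158 of 158 (binding); labor uses 133 of 146 (slack = 13); cooling uses 94 of 118 (slack = 24); reactor time uses 259 of 259 (binding).
Slack constraints have shadow price 0 (complementary slackness).
Dual feasibility on the basic columns requires 5·y_catalyst + 4·y_reactor time = 69, 2·y_catalyst + 5·y_reactor time = 48.
Solving: y_catalyst = 9, y_reactor time = 6.
Shadow price of catalyst = 9.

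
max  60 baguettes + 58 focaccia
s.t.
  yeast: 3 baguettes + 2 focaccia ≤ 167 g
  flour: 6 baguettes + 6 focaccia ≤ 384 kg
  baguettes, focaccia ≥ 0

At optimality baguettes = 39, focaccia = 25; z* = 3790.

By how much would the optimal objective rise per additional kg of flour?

9

Check each constraint at x*: yeast 167/167 (tight); flour 384/384 (tight).
From A_Bᵀ y = c: 3·y_yeast + 6·y_flour = 60; 2·y_yeast + 6·y_flour = 58.
→ y_yeast = 2 and y_flour = 9.
Shadow price of flour = 9.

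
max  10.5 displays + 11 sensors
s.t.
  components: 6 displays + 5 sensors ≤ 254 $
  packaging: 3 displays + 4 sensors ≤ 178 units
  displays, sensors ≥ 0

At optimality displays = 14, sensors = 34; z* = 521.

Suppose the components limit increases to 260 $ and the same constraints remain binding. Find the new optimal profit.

527

Both components and packaging are binding at x*.
From A_Bᵀ y = c: 6·y_components + 3·y_packaging = 10.5; 5·y_components + 4·y_packaging = 11.
→ y_components = 1 and y_packaging = 1.5.
Δz = y_components·Δb = 1 × (6) = 6, so new z* = 521 + 6 = 527.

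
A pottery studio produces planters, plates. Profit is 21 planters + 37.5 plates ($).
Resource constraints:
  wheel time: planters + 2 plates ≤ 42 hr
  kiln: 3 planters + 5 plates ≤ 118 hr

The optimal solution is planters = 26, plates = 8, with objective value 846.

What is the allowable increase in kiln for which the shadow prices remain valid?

8

Binding constraints: wheel time, kiln. The basis is B = [[1,2],[3,5]] with det -1.
Per unit increase in kiln, x* moves by d = (2, -1).
The basis stays optimal until plates reaches 0; allowable increase = 8 hr.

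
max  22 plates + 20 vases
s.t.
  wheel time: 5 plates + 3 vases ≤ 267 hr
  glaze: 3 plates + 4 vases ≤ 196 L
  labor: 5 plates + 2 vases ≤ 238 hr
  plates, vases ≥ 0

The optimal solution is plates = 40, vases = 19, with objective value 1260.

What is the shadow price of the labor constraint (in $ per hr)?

At the optimum: wheel time uses 257 of 267 (slack = 10); glaze uses 196 of 196 (binding); labor uses 238 of 238 (binding).
Slack constraints have shadow price 0 (complementary slackness).
From A_Bᵀ y = c: 3·y_glaze + 5·y_labor = 22; 4·y_glaze + 2·y_labor = 20.
This yields shadow prices y_glaze = 4, y_labor = 2.
Shadow price of labor = 2.

2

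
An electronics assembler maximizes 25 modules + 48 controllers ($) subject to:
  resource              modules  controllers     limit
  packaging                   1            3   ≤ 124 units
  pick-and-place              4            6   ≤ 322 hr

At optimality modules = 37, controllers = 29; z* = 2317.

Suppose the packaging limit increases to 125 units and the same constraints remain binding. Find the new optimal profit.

2324

At the optimum: packaging uses 124 of 124 (binding); pick-and-place uses 322 of 322 (binding).
From A_Bᵀ y = c: 1·y_packaging + 4·y_pick-and-place = 25; 3·y_packaging + 6·y_pick-and-place = 48.
This yields shadow prices y_packaging = 7, y_pick-and-place = 4.5.
Δz = y_packaging·Δb = 7 × (1) = 7, so new z* = 2317 + 7 = 2324.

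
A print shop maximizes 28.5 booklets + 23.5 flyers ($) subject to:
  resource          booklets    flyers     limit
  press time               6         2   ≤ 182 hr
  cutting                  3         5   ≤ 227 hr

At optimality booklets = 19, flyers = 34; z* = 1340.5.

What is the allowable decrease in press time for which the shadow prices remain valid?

Binding constraints: press time, cutting. The basis is B = [[6,2],[3,5]] with det 24.
Per unit decrease in press time, x* moves by d = (-0.2083, 0.125).
The basis stays optimal until booklets reaches 0; allowable decrease = 91.2 hr.

91.2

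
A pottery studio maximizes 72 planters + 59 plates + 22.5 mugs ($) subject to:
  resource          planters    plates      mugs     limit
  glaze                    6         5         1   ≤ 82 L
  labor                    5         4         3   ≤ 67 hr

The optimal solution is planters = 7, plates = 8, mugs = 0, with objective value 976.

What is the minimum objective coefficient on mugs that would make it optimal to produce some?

Both glaze and labor are binding at x*.
From A_Bᵀ y = c: 6·y_glaze + 5·y_labor = 72; 5·y_glaze + 4·y_labor = 59.
Solving: y_glaze = 7, y_labor = 6.
mugs enters the basis when its profit ≥ yᵀa₃ = 7·1 + 6·3 = 25.

25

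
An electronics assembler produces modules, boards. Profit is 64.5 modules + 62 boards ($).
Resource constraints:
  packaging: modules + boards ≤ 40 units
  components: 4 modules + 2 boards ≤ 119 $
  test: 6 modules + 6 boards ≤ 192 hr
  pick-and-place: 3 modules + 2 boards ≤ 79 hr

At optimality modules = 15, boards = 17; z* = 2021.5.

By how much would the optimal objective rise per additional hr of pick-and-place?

2.5

Binding: test and pick-and-place. Non-binding: packaging (8 unused), components (25 unused).
Since packaging, components are not tight, their duals are 0.
Dual feasibility on the basic columns requires 6·y_test + 3·y_pick-and-place = 64.5, 6·y_test + 2·y_pick-and-place = 62.
→ y_test = 9.5 and y_pick-and-place = 2.5.
Shadow price of pick-and-place = 2.5.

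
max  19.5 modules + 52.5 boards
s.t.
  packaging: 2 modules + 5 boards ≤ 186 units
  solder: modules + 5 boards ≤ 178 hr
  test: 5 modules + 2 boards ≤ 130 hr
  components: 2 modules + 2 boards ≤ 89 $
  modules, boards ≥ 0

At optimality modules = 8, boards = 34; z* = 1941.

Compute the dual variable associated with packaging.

9

Check each constraint at x*: packaging 186/186 (tight); solder 178/178 (tight); test 108/130 (slack 22); components 84/89 (slack 5).
Slack constraints have shadow price 0 (complementary slackness).
Dual feasibility on the basic columns requires 2·y_packaging + 1·y_solder = 19.5, 5·y_packaging + 5·y_solder = 52.5.
Solving: y_packaging = 9, y_solder = 1.5.
Shadow price of packaging = 9.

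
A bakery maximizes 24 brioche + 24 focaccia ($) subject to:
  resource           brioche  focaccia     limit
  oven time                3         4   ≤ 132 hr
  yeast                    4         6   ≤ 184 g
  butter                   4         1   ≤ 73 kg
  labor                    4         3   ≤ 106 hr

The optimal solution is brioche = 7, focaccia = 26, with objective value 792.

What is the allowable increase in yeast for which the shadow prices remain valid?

Binding constraints: yeast, labor. The basis is B = [[4,6],[4,3]] with det -12.
Per unit increase in yeast, x* moves by d = (-0.25, 0.3333).
The basis stays optimal until oven time becomes binding; allowable increase = 12 g.

12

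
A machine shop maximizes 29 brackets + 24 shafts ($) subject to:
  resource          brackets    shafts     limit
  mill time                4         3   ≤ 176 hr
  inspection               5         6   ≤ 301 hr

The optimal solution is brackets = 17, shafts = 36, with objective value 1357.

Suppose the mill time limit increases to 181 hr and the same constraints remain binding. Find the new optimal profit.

Both mill time and inspection are binding at x*.
Dual feasibility on the basic columns requires 4·y_mill time + 5·y_inspection = 29, 3·y_mill time + 6·y_inspection = 24.
Solving: y_mill time = 6, y_inspection = 1.
Δz = y_mill time·Δb = 6 × (5) = 30, so new z* = 1357 + 30 = 1387.

1387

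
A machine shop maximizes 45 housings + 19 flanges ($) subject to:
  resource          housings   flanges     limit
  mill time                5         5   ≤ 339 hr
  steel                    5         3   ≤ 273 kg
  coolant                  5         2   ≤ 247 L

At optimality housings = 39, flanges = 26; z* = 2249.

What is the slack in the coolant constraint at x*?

0

coolant used = 5·39 + 2·26 = 247; slack = 247 − 247 = 0.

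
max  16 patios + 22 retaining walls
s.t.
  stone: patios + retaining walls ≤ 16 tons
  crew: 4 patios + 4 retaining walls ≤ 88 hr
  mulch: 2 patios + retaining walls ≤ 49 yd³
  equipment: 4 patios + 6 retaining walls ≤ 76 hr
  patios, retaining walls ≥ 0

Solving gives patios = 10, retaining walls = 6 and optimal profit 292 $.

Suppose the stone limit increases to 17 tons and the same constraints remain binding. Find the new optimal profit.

296

At the optimum: stone uses 16 of 16 (binding); crew uses 64 of 88 (slack = 24); mulch uses 26 of 49 (slack = 23); equipment uses 76 of 76 (binding).
By complementary slackness, y = 0 for the non-binding constraints.
The binding rows give the dual system: 1·y_stone + 4·y_equipment = 16 and 1·y_stone + 6·y_equipment = 22.
Solving: y_stone = 4, y_equipment = 3.
Δz = y_stone·Δb = 4 × (1) = 4, so new z* = 292 + 4 = 296.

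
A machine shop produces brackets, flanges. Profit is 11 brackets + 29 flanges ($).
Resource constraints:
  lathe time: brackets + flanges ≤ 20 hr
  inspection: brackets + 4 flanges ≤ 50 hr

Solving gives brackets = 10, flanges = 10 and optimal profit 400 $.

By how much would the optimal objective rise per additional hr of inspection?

At the optimum: lathe time uses 20 of 20 (binding); inspection uses 50 of 50 (binding).
The binding rows give the dual system: 1·y_lathe time + 1·y_inspection = 11 and 1·y_lathe time + 4·y_inspection = 29.
Solving: y_lathe time = 5, y_inspection = 6.
Shadow price of inspection = 6.

6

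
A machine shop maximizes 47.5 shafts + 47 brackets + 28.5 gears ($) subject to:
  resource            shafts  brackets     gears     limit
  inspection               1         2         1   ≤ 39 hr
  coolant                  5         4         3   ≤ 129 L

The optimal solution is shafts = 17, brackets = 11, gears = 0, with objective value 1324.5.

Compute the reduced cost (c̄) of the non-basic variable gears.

Both inspection and coolant are binding at x*.
From A_Bᵀ y = c: 1·y_inspection + 5·y_coolant = 47.5; 2·y_inspection + 4·y_coolant = 47.
This yields shadow prices y_inspection = 7.5, y_coolant = 8.
Reduced cost of gears: c₃ − yᵀa₃ = 28.5 − (7.5·1 + 8·3) = 28.5 − 31.5 = -3.

-3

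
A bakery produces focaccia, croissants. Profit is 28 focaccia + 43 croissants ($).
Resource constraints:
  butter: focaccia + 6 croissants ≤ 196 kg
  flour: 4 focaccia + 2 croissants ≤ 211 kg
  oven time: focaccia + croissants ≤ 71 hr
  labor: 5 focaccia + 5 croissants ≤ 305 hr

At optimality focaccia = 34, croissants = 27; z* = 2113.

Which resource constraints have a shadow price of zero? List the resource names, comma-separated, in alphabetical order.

butter: 196/196 (binding)
flour: 190/211 (slack 21)
oven time: 61/71 (slack 10)
labor: 305/305 (binding)
By complementary slackness, a constraint with positive slack has shadow price 0 → flour, oven time.

flour, oven time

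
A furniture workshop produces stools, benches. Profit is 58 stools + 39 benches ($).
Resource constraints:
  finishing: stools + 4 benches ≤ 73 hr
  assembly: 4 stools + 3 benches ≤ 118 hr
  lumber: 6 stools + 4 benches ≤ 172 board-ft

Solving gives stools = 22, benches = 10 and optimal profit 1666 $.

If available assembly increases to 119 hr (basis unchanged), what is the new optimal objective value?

Check each constraint at x*: finishing 62/73 (slack 11); assembly 118/118 (tight); lumber 172/172 (tight).
By complementary slackness, y = 0 for the non-binding constraint.
From A_Bᵀ y = c: 4·y_assembly + 6·y_lumber = 58; 3·y_assembly + 4·y_lumber = 39.
This yields shadow prices y_assembly = 1, y_lumber = 9.
Δz = y_assembly·Δb = 1 × (1) = 1, so new z* = 1666 + 1 = 1667.

1667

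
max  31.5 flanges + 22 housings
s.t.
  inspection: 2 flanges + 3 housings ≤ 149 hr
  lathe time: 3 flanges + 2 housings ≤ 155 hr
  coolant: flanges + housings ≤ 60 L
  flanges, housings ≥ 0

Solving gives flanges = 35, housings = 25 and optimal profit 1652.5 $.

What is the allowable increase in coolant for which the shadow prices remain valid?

Binding constraints: lathe time, coolant. The basis is B = [[3,2],[1,1]] with det 1.
Per unit increase in coolant, x* moves by d = (-2, 3).
The basis stays optimal until inspection becomes binding; allowable increase = 0.8 L.

0.8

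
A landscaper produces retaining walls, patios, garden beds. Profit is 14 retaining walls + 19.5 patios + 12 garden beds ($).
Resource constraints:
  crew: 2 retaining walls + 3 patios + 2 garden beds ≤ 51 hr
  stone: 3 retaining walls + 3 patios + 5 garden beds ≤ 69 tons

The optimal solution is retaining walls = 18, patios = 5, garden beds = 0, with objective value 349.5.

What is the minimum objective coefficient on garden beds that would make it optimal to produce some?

At the optimum: crew uses 51 of 51 (binding); stone uses 69 of 69 (binding).
The binding rows give the dual system: 2·y_crew + 3·y_stone = 14 and 3·y_crew + 3·y_stone = 19.5.
→ y_crew = 5.5 and y_stone = 1.
garden beds enters the basis when its profit ≥ yᵀa₃ = 5.5·2 + 1·5 = 16.

16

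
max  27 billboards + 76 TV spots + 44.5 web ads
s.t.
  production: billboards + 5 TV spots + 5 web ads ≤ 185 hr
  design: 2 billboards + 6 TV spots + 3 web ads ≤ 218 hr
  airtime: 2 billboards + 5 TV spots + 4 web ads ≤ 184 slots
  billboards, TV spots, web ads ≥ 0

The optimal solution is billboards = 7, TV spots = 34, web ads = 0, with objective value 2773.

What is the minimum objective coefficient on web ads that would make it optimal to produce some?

45.5

Binding: design and airtime. Non-binding: production (8 unused).
By complementary slackness, y = 0 for the non-binding constraint.
Dual feasibility on the basic columns requires 2·y_design + 2·y_airtime = 27, 6·y_design + 5·y_airtime = 76.
Solving: y_design = 8.5, y_airtime = 5.
web ads enters the basis when its profit ≥ yᵀa₃ = 8.5·3 + 5·4 = 45.5.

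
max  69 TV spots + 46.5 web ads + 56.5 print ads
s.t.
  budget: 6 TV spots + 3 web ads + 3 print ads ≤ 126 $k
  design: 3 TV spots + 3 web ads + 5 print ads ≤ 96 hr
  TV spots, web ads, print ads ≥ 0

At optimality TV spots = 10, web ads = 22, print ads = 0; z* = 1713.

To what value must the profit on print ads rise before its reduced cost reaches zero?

Both budget and design are binding at x*.
The binding rows give the dual system: 6·y_budget + 3·y_design = 69 and 3·y_budget + 3·y_design = 46.5.
→ y_budget = 7.5 and y_design = 8.
print ads enters the basis when its profit ≥ yᵀa₃ = 7.5·3 + 8·5 = 62.5.

62.5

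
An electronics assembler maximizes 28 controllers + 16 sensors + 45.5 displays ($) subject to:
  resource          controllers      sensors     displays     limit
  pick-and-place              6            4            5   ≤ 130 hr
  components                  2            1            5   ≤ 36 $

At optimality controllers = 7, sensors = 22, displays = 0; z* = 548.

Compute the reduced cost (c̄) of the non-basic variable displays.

Check each constraint at x*: pick-and-place 130/130 (tight); components 36/36 (tight).
Dual feasibility on the basic columns requires 6·y_pick-and-place + 2·y_components = 28, 4·y_pick-and-place + 1·y_components = 16.
This yields shadow prices y_pick-and-place = 2, y_components = 8.
Reduced cost of displays: c₃ − yᵀa₃ = 45.5 − (2·5 + 8·5) = 45.5 − 50 = -4.5.

-4.5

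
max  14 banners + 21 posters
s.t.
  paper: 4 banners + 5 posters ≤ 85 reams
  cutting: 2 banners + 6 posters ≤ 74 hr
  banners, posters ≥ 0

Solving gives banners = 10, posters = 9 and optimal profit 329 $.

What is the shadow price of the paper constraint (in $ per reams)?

Check each constraint at x*: paper 85/85 (tight); cutting 74/74 (tight).
The binding rows give the dual system: 4·y_paper + 2·y_cutting = 14 and 5·y_paper + 6·y_cutting = 21.
→ y_paper = 3 and y_cutting = 1.
Shadow price of paper = 3.

3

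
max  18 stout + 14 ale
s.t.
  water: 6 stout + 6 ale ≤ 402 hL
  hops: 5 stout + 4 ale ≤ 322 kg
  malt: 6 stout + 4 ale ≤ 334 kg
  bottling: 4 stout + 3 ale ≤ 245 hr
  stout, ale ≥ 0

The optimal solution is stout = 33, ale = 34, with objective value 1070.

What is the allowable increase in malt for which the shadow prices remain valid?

Binding constraints: water, malt. The basis is B = [[6,6],[6,4]] with det -12.
Per unit increase in malt, x* moves by d = (0.5, -0.5).
The basis stays optimal until bottling becomes binding; allowable increase = 22 kg.

22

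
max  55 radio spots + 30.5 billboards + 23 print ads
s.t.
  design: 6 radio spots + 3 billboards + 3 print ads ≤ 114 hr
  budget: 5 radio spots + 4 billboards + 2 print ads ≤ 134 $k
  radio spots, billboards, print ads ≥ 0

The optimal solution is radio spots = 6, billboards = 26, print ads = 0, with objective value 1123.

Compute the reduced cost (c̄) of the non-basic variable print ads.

Check each constraint at x*: design 114/114 (tight); budget 134/134 (tight).
Dual feasibility on the basic columns requires 6·y_design + 5·y_budget = 55, 3·y_design + 4·y_budget = 30.5.
Solving: y_design = 7.5, y_budget = 2.
Reduced cost of print ads: c₃ − yᵀa₃ = 23 − (7.5·3 + 2·2) = 23 − 26.5 = -3.5.

-3.5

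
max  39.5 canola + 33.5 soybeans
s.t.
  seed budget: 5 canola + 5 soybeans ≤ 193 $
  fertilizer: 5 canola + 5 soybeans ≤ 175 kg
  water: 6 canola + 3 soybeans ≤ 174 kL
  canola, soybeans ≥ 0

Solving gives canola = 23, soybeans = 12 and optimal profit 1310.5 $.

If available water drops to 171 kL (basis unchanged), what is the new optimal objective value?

1304.5

At the optimum: seed budget uses 175 of 193 (slack = 18); fertilizer uses 175 of 175 (binding); water uses 174 of 174 (binding).
Since seed budget is not tight, its dual is 0.
Dual feasibility on the basic columns requires 5·y_fertilizer + 6·y_water = 39.5, 5·y_fertilizer + 3·y_water = 33.5.
This yields shadow prices y_fertilizer = 5.5, y_water = 2.
Δz = y_water·Δb = 2 × (-3) = -6, so new z* = 1310.5 − 6 = 1304.5.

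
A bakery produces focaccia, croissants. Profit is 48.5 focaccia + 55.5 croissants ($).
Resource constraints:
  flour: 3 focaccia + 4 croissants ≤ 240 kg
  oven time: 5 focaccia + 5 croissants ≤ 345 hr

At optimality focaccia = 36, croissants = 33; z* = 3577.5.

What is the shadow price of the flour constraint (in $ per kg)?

Check each constraint at x*: flour 240/240 (tight); oven time 345/345 (tight).
The binding rows give the dual system: 3·y_flour + 5·y_oven time = 48.5 and 4·y_flour + 5·y_oven time = 55.5.
→ y_flour = 7 and y_oven time = 5.5.
Shadow price of flour = 7.

7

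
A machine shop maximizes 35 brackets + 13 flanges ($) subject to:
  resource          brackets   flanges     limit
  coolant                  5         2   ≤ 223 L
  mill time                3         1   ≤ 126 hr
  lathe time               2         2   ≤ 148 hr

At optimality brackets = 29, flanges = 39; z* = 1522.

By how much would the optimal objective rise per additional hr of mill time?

Check each constraint at x*: coolant 223/223 (tight); mill time 126/126 (tight); lathe time 136/148 (slack 12).
By complementary slackness, y = 0 for the non-binding constraint.
From A_Bᵀ y = c: 5·y_coolant + 3·y_mill time = 35; 2·y_coolant + 1·y_mill time = 13.
This yields shadow prices y_coolant = 4, y_mill time = 5.
Shadow price of mill time = 5.

5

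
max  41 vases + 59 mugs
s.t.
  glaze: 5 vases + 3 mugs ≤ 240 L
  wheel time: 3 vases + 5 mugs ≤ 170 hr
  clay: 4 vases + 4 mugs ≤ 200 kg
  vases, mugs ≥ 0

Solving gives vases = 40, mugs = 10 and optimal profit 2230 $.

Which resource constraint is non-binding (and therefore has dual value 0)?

glaze

glaze: 230/240 (slack 10)
wheel time: 170/170 (binding)
clay: 200/200 (binding)
By complementary slackness, a constraint with positive slack has shadow price 0 → glaze.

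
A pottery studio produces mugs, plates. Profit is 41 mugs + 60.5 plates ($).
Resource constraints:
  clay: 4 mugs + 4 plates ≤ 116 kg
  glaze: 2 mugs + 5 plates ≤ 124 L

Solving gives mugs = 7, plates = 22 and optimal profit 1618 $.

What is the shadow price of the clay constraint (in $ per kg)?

7

At the optimum: clay uses 116 of 116 (binding); glaze uses 124 of 124 (binding).
Dual feasibility on the basic columns requires 4·y_clay + 2·y_glaze = 41, 4·y_clay + 5·y_glaze = 60.5.
→ y_clay = 7 and y_glaze = 6.5.
Shadow price of clay = 7.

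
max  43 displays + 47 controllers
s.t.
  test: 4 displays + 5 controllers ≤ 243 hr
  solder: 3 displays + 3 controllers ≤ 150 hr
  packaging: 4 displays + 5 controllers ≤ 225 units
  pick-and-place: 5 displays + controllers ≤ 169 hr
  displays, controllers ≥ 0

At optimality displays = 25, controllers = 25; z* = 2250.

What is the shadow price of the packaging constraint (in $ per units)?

4

Check each constraint at x*: test 225/243 (slack 18); solder 150/150 (tight); packaging 225/225 (tight); pick-and-place 150/169 (slack 19).
Slack constraints have shadow price 0 (complementary slackness).
Dual feasibility on the basic columns requires 3·y_solder + 4·y_packaging = 43, 3·y_solder + 5·y_packaging = 47.
Solving: y_solder = 9, y_packaging = 4.
Shadow price of packaging = 4.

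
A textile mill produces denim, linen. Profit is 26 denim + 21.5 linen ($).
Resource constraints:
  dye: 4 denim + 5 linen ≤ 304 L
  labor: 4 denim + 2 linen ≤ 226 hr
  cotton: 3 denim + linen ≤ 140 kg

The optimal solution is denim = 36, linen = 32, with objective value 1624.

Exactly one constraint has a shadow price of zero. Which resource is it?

labor

dye: 304/304 (binding)
labor: 208/226 (slack 18)
cotton: 140/140 (binding)
By complementary slackness, a constraint with positive slack has shadow price 0 → labor.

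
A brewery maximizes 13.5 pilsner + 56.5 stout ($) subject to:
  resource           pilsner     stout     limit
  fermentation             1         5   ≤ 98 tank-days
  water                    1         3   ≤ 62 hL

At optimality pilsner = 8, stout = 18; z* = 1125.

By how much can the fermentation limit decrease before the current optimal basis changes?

Binding constraints: fermentation, water. The basis is B = [[1,5],[1,3]] with det -2.
Per unit decrease in fermentation, x* moves by d = (1.5, -0.5).
The basis stays optimal until stout reaches 0; allowable decrease = 36 tank-days.

36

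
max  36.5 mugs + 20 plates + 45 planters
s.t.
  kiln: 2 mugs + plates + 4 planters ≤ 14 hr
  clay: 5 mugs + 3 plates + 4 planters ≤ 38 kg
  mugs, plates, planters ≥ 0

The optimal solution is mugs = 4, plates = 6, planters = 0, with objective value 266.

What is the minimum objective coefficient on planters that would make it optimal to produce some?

Both kiln and clay are binding at x*.
Dual feasibility on the basic columns requires 2·y_kiln + 5·y_clay = 36.5, 1·y_kiln + 3·y_clay = 20.
Solving: y_kiln = 9.5, y_clay = 3.5.
planters enters the basis when its profit ≥ yᵀa₃ = 9.5·4 + 3.5·4 = 52.

52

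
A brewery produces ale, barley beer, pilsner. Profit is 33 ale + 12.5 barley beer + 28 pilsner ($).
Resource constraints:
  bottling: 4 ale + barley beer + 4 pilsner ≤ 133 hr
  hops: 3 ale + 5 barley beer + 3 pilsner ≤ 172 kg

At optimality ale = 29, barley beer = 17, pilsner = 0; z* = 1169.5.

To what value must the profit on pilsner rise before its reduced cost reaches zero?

33

At the optimum: bottling uses 133 of 133 (binding); hops uses 172 of 172 (binding).
Dual feasibility on the basic columns requires 4·y_bottling + 3·y_hops = 33, 1·y_bottling + 5·y_hops = 12.5.
→ y_bottling = 7.5 and y_hops = 1.
pilsner enters the basis when its profit ≥ yᵀa₃ = 7.5·4 + 1·3 = 33.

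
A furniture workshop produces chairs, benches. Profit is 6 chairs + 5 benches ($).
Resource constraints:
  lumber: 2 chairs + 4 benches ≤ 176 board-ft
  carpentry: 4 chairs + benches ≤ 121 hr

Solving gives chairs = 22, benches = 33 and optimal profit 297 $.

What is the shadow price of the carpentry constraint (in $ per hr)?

Check each constraint at x*: lumber 176/176 (tight); carpentry 121/121 (tight).
From A_Bᵀ y = c: 2·y_lumber + 4·y_carpentry = 6; 4·y_lumber + 1·y_carpentry = 5.
Solving: y_lumber = 1, y_carpentry = 1.
Shadow price of carpentry = 1.

1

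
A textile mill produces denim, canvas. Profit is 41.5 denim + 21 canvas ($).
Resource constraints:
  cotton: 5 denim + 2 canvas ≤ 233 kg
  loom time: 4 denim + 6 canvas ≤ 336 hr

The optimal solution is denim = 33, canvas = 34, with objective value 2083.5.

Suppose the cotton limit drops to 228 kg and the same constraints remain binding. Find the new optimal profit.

2046

At the optimum: cotton uses 233 of 233 (binding); loom time uses 336 of 336 (binding).
From A_Bᵀ y = c: 5·y_cotton + 4·y_loom time = 41.5; 2·y_cotton + 6·y_loom time = 21.
This yields shadow prices y_cotton = 7.5, y_loom time = 1.
Δz = y_cotton·Δb = 7.5 × (-5) = -37.5, so new z* = 2083.5 − 37.5 = 2046.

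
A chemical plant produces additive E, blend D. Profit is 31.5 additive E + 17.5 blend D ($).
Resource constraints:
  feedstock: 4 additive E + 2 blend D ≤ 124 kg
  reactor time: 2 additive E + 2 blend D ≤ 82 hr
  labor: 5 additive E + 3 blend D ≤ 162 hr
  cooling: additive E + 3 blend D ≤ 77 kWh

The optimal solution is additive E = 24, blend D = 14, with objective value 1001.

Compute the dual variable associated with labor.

3.5

At the optimum: feedstock uses 124 of 124 (binding); reactor time uses 76 of 82 (slack = 6); labor uses 162 of 162 (binding); cooling uses 66 of 77 (slack = 11).
By complementary slackness, y = 0 for the non-binding constraints.
The binding rows give the dual system: 4·y_feedstock + 5·y_labor = 31.5 and 2·y_feedstock + 3·y_labor = 17.5.
→ y_feedstock = 3.5 and y_labor = 3.5.
Shadow price of labor = 3.5.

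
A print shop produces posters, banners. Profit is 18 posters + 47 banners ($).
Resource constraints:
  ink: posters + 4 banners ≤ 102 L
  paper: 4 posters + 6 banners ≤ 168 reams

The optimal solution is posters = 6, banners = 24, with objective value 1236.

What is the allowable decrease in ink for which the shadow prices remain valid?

Binding constraints: ink, paper. The basis is B = [[1,4],[4,6]] with det -10.
Per unit decrease in ink, x* moves by d = (0.6, -0.4).
The basis stays optimal until banners reaches 0; allowable decrease = 60 L.

60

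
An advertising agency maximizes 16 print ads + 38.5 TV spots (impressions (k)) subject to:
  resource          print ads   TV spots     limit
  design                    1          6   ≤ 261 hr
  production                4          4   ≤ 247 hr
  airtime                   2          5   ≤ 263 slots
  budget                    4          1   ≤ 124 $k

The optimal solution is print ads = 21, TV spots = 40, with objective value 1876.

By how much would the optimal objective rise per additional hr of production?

0

At the optimum: design uses 261 of 261 (binding); production uses 244 of 247 (slack = 3); airtime uses 242 of 263 (slack = 21); budget uses 124 of 124 (binding).
Since production, airtime are not tight, their duals are 0.
From A_Bᵀ y = c: 1·y_design + 4·y_budget = 16; 6·y_design + 1·y_budget = 38.5.
Solving: y_design = 6, y_budget = 2.5.
Shadow price of production = 0.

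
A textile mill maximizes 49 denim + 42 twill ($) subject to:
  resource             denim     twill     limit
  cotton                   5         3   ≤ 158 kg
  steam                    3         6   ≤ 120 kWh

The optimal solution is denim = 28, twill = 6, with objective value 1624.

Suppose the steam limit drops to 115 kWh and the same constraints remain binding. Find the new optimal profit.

At the optimum: cotton uses 158 of 158 (binding); steam uses 120 of 120 (binding).
Dual feasibility on the basic columns requires 5·y_cotton + 3·y_steam = 49, 3·y_cotton + 6·y_steam = 42.
→ y_cotton = 8 and y_steam = 3.
Δz = y_steam·Δb = 3 × (-5) = -15, so new z* = 1624 − 15 = 1609.

1609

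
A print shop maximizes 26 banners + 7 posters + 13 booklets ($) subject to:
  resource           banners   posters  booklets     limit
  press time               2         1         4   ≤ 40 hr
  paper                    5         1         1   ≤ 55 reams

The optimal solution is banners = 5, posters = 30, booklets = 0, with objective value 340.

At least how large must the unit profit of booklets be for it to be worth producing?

Both press time and paper are binding at x*.
Dual feasibility on the basic columns requires 2·y_press time + 5·y_paper = 26, 1·y_press time + 1·y_paper = 7.
Solving: y_press time = 3, y_paper = 4.
booklets enters the basis when its profit ≥ yᵀa₃ = 3·4 + 4·1 = 16.

16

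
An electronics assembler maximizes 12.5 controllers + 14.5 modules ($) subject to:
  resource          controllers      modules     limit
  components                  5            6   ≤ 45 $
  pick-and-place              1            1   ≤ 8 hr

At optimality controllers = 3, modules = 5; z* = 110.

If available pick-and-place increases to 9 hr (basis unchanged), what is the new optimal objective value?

112.5

At the optimum: components uses 45 of 45 (binding); pick-and-place uses 8 of 8 (binding).
The binding rows give the dual system: 5·y_components + 1·y_pick-and-place = 12.5 and 6·y_components + 1·y_pick-and-place = 14.5.
This yields shadow prices y_components = 2, y_pick-and-place = 2.5.
Δz = y_pick-and-place·Δb = 2.5 × (1) = 2.5, so new z* = 110 + 2.5 = 112.5.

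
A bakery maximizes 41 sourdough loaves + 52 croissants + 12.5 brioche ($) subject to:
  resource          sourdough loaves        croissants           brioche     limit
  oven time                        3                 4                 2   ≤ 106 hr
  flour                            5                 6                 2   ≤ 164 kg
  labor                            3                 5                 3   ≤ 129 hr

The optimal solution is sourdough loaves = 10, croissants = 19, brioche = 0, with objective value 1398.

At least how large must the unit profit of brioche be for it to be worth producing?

22

Check each constraint at x*: oven time 106/106 (tight); flour 164/164 (tight); labor 125/129 (slack 4).
Since labor is not tight, its dual is 0.
The binding rows give the dual system: 3·y_oven time + 5·y_flour = 41 and 4·y_oven time + 6·y_flour = 52.
This yields shadow prices y_oven time = 7, y_flour = 4.
brioche enters the basis when its profit ≥ yᵀa₃ = 7·2 + 4·2 = 22.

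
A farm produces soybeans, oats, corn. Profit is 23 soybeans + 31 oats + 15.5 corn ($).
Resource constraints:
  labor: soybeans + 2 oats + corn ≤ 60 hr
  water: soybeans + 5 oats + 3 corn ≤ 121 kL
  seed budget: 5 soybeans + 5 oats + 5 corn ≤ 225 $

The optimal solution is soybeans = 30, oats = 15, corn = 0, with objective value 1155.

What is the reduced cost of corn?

-7.5

Check each constraint at x*: labor 60/60 (tight); water 105/121 (slack 16); seed budget 225/225 (tight).
Slack constraints have shadow price 0 (complementary slackness).
The binding rows give the dual system: 1·y_labor + 5·y_seed budget = 23 and 2·y_labor + 5·y_seed budget = 31.
→ y_labor = 8 and y_seed budget = 3.
Reduced cost of corn: c₃ − yᵀa₃ = 15.5 − (8·1 + 3·5) = 15.5 − 23 = -7.5.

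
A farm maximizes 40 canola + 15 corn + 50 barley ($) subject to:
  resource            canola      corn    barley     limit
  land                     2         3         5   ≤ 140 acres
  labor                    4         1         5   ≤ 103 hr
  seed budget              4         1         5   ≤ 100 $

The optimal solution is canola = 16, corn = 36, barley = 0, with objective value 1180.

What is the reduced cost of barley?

At the optimum: land uses 140 of 140 (binding); labor uses 100 of 103 (slack = 3); seed budget uses 100 of 100 (binding).
By complementary slackness, y = 0 for the non-binding constraint.
The binding rows give the dual system: 2·y_land + 4·y_seed budget = 40 and 3·y_land + 1·y_seed budget = 15.
→ y_land = 2 and y_seed budget = 9.
Reduced cost of barley: c₃ − yᵀa₃ = 50 − (2·5 + 9·5) = 50 − 55 = -5.

-5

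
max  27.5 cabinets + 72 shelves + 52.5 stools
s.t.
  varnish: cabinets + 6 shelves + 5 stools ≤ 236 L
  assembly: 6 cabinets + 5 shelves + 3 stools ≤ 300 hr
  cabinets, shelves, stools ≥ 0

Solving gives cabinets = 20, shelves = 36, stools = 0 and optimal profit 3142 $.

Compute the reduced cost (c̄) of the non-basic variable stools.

-4

Check each constraint at x*: varnish 236/236 (tight); assembly 300/300 (tight).
From A_Bᵀ y = c: 1·y_varnish + 6·y_assembly = 27.5; 6·y_varnish + 5·y_assembly = 72.
Solving: y_varnish = 9.5, y_assembly = 3.
Reduced cost of stools: c₃ − yᵀa₃ = 52.5 − (9.5·5 + 3·3) = 52.5 − 56.5 = -4.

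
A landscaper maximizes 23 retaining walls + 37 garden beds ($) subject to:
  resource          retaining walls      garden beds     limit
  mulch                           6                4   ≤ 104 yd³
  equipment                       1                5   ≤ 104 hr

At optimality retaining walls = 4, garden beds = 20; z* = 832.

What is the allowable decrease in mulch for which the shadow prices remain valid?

20.8

Binding constraints: mulch, equipment. The basis is B = [[6,4],[1,5]] with det 26.
Per unit decrease in mulch, x* moves by d = (-0.1923, 0.0385).
The basis stays optimal until retaining walls reaches 0; allowable decrease = 20.8 yd³.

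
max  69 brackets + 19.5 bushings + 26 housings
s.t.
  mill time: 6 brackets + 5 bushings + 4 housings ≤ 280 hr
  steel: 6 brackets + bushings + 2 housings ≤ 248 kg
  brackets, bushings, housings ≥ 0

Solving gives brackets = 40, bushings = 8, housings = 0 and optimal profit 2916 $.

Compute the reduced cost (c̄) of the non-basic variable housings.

-1

At the optimum: mill time uses 280 of 280 (binding); steel uses 248 of 248 (binding).
Dual feasibility on the basic columns requires 6·y_mill time + 6·y_steel = 69, 5·y_mill time + 1·y_steel = 19.5.
This yields shadow prices y_mill time = 2, y_steel = 9.5.
Reduced cost of housings: c₃ − yᵀa₃ = 26 − (2·4 + 9.5·2) = 26 − 27 = -1.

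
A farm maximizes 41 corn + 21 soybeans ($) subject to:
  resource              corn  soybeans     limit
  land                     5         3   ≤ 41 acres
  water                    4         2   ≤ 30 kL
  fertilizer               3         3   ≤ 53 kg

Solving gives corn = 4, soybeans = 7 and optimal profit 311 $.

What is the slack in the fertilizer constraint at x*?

20

fertilizer used = 3·4 + 3·7 = 33; slack = 53 − 33 = 20.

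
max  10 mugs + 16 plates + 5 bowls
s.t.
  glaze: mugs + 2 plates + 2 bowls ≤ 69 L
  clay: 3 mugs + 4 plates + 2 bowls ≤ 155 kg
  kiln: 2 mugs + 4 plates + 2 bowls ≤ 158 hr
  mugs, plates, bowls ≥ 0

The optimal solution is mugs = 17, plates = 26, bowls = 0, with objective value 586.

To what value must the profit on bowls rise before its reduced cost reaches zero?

Binding: glaze and clay. Non-binding: kiln (20 unused).
Slack constraints have shadow price 0 (complementary slackness).
From A_Bᵀ y = c: 1·y_glaze + 3·y_clay = 10; 2·y_glaze + 4·y_clay = 16.
This yields shadow prices y_glaze = 4, y_clay = 2.
bowls enters the basis when its profit ≥ yᵀa₃ = 4·2 + 2·2 = 12.

12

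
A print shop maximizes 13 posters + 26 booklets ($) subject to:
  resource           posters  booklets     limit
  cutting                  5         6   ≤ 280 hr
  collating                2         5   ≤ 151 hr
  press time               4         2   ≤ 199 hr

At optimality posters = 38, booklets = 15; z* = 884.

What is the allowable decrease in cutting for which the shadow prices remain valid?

Binding constraints: cutting, collating. The basis is B = [[5,6],[2,5]] with det 13.
Per unit decrease in cutting, x* moves by d = (-0.3846, 0.1538).
The basis stays optimal until posters reaches 0; allowable decrease = 98.8 hr.

98.8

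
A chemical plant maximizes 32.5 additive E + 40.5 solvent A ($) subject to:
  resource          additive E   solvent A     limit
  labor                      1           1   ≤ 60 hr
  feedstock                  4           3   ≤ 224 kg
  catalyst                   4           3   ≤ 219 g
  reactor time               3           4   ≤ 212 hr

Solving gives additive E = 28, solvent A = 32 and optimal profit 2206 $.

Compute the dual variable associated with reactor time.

8

At the optimum: labor uses 60 of 60 (binding); feedstock uses 208 of 224 (slack = 16); catalyst uses 208 of 219 (slack = 11); reactor time uses 212 of 212 (binding).
By complementary slackness, y = 0 for the non-binding constraints.
The binding rows give the dual system: 1·y_labor + 3·y_reactor time = 32.5 and 1·y_labor + 4·y_reactor time = 40.5.
→ y_labor = 8.5 and y_reactor time = 8.
Shadow price of reactor time = 8.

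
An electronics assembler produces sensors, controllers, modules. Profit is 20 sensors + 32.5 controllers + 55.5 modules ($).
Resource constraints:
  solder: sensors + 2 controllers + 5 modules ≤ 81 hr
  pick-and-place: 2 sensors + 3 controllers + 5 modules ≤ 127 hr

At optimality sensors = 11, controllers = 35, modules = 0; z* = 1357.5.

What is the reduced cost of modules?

Both solder and pick-and-place are binding at x*.
The binding rows give the dual system: 1·y_solder + 2·y_pick-and-place = 20 and 2·y_solder + 3·y_pick-and-place = 32.5.
Solving: y_solder = 5, y_pick-and-place = 7.5.
Reduced cost of modules: c₃ − yᵀa₃ = 55.5 − (5·5 + 7.5·5) = 55.5 − 62.5 = -7.

-7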